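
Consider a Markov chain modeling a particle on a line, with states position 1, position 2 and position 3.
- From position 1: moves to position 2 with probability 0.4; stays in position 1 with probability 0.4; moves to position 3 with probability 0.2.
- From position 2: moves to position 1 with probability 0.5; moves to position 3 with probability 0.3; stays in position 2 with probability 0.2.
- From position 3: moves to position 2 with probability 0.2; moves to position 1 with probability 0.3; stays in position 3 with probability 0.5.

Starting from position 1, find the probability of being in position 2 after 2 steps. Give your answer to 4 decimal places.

Sum over the intermediate state after 1 step:
P = P(position 1→position 1)·P(position 1→position 2) + P(position 1→position 2)·P(position 2→position 2) + P(position 1→position 3)·P(position 3→position 2)
  = 0.4×0.4 + 0.4×0.2 + 0.2×0.2
  = 0.1600 + 0.0800 + 0.0400 = 0.2800

0.2800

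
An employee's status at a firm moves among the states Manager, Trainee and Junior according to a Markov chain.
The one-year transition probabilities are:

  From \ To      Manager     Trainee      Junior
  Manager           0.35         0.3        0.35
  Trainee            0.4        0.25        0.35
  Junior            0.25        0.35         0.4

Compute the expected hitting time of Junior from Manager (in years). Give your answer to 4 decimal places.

2.8571

Let t(s) be the expected number of years to first reach Junior from state s, with t(Junior) = 0. Conditioning on the first year:
t(Manager) = 1 + 0.35·t(Manager) + 0.3·t(Trainee)
t(Trainee) = 1 + 0.4·t(Manager) + 0.25·t(Trainee)
Solving: t(Manager) = 2.8571, t(Trainee) = 2.8571.
Expected years from Manager to Junior: 2.8571.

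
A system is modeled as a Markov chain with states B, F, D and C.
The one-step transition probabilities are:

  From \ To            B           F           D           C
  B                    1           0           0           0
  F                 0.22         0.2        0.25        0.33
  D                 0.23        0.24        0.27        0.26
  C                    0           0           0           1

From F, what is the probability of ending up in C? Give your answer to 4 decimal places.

Let h(s) be the probability of absorption at C starting from transient state s. Then h(C) = 1 and h(B) = 0. By first-step analysis:
h(F) = 0.22·0 + 0.2·h(F) + 0.25·h(D) + 0.33·1
h(D) = 0.23·0 + 0.24·h(F) + 0.27·h(D) + 0.26·1
Solving: h(F) = 0.5838, h(D) = 0.5481.
Starting from F, the probability is 0.5838.

0.5838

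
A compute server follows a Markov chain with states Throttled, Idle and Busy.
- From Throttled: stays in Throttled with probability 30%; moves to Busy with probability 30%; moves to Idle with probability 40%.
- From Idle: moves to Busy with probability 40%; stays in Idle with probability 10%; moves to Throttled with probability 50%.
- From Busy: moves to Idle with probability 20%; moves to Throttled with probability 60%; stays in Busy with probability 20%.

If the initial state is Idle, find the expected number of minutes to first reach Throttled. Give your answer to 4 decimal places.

1.8750

Let t(s) be the expected number of minutes to first reach Throttled from state s, with t(Throttled) = 0. Conditioning on the first minute:
t(Idle) = 1 + 0.1·t(Idle) + 0.4·t(Busy)
t(Busy) = 1 + 0.2·t(Idle) + 0.2·t(Busy)
Solving: t(Idle) = 1.8750, t(Busy) = 1.7188.
Expected minutes from Idle to Throttled: 1.8750.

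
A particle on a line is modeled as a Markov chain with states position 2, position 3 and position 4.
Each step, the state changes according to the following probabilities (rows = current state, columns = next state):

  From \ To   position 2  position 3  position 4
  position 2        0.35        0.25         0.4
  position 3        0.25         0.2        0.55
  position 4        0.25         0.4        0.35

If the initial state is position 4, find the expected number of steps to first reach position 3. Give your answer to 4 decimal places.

Let t(s) be the expected number of steps to first reach position 3 from state s, with t(position 3) = 0. Conditioning on the first step:
t(position 2) = 1 + 0.35·t(position 2) + 0.4·t(position 4)
t(position 4) = 1 + 0.25·t(position 2) + 0.35·t(position 4)
Solving: t(position 2) = 3.2558, t(position 4) = 2.7907.
Expected steps from position 4 to position 3: 2.7907.

2.7907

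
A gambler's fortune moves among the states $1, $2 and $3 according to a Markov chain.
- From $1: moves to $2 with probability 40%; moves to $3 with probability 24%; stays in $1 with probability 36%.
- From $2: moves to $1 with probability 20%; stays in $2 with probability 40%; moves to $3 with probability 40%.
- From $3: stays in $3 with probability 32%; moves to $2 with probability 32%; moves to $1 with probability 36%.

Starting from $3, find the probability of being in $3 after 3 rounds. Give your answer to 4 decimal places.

0.3252

Propagate the distribution vector 3 rounds from $3.
After 0 rounds: (0.0000, 0.0000, 1.0000)
After 1 round: (0.3600, 0.3200, 0.3200)
After 2 rounds: (0.3088, 0.3744, 0.3168)
After 3 rounds: (0.3001, 0.3747, 0.3252)
P(in $3 after 3 rounds) = 0.3252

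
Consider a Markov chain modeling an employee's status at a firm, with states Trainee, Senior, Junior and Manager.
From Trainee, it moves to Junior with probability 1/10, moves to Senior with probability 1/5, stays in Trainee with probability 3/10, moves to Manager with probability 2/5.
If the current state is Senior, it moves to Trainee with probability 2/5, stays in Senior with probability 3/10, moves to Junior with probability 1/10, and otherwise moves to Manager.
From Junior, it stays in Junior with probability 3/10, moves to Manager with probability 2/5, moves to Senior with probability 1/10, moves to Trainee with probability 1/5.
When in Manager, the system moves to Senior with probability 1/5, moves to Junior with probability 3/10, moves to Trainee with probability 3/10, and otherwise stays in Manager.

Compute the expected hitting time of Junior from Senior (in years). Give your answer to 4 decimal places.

6.5116

Let t(s) be the expected number of years to first reach Junior from state s, with t(Junior) = 0. Conditioning on the first year:
t(Trainee) = 1 + 0.3·t(Trainee) + 0.2·t(Senior) + 0.4·t(Manager)
t(Senior) = 1 + 0.4·t(Trainee) + 0.3·t(Senior) + 0.2·t(Manager)
t(Manager) = 1 + 0.3·t(Trainee) + 0.2·t(Senior) + 0.2·t(Manager)
Solving: t(Trainee) = 6.2791, t(Senior) = 6.5116, t(Manager) = 5.2326.
Expected years from Senior to Junior: 6.5116.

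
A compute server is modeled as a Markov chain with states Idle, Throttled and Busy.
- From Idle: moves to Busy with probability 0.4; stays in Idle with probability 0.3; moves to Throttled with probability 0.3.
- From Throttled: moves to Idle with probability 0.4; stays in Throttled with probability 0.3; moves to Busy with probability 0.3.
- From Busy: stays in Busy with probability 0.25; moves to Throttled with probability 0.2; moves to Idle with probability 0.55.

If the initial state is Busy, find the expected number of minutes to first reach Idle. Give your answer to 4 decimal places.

1.9355

Let t(s) be the expected number of minutes to first reach Idle from state s, with t(Idle) = 0. Conditioning on the first minute:
t(Throttled) = 1 + 0.3·t(Throttled) + 0.3·t(Busy)
t(Busy) = 1 + 0.2·t(Throttled) + 0.25·t(Busy)
Solving: t(Throttled) = 2.2581, t(Busy) = 1.9355.
Expected minutes from Busy to Idle: 1.9355.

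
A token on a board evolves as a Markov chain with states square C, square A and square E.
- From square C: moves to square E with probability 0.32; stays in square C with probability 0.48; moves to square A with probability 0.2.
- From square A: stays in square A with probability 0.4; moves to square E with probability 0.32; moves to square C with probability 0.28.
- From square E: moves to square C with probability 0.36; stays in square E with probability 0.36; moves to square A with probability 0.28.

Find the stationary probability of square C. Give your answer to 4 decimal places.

0.3833

Let the stationary distribution be π with π = πP and π_1 + π_2 + π_3 = 1.
π_1 = 0.48·π_1 + 0.28·π_2 + 0.36·π_3
π_2 = 0.2·π_1 + 0.4·π_2 + 0.28·π_3
Solving with the normalization constraint gives π = (0.3833, 0.2833, 0.3333).
So the stationary probability of square C is 0.3833.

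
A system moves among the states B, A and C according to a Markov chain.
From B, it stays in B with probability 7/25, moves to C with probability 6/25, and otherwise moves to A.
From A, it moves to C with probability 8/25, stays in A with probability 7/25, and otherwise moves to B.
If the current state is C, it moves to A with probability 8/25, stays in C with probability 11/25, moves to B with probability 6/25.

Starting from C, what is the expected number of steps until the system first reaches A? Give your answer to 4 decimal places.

Let t(s) be the expected number of steps to first reach A from state s, with t(A) = 0. Conditioning on the first step:
t(B) = 1 + 0.28·t(B) + 0.24·t(C)
t(C) = 1 + 0.24·t(B) + 0.44·t(C)
Solving: t(B) = 2.3148, t(C) = 2.7778.
Expected steps from C to A: 2.7778.

2.7778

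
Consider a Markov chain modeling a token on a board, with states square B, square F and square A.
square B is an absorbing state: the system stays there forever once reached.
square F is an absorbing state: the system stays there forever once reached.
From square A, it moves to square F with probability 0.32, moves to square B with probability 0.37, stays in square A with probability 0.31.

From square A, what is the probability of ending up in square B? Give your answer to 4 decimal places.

Let h(s) be the probability of absorption at square B starting from transient state s. Then h(square B) = 1 and h(square F) = 0. By first-step analysis:
h(square A) = 0.37·1 + 0.32·0 + 0.31·h(square A)
Solving: h(square A) = 0.5362.
Starting from square A, the probability is 0.5362.

0.5362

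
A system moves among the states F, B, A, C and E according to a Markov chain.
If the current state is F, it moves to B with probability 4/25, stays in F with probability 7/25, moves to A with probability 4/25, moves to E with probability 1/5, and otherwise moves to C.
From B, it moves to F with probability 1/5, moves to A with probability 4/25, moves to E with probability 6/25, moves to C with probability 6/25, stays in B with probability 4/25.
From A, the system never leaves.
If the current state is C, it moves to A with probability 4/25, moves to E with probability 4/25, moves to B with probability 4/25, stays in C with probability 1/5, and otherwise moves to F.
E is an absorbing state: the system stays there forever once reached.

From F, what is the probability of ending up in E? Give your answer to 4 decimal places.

0.5533

Let h(s) be the probability of absorption at E starting from transient state s. Then h(E) = 1 and h(A) = 0. By first-step analysis:
h(F) = 0.28·h(F) + 0.16·h(B) + 0.16·0 + 0.2·h(C) + 0.2·1
h(B) = 0.2·h(F) + 0.16·h(B) + 0.16·0 + 0.24·h(C) + 0.24·1
h(C) = 0.32·h(F) + 0.16·h(B) + 0.16·0 + 0.2·h(C) + 0.16·1
Solving: h(F) = 0.5533, h(B) = 0.5704, h(C) = 0.5354.
Starting from F, the probability is 0.5533.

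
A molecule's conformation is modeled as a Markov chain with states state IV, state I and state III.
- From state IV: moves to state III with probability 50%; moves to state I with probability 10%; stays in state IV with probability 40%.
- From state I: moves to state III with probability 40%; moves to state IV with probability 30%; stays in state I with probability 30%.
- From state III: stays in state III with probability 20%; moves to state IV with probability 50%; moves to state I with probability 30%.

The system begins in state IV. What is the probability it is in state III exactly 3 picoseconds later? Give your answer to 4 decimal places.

Propagate the distribution vector 3 picoseconds from state IV.
After 0 picoseconds: (1.0000, 0.0000, 0.0000)
After 1 picosecond: (0.4000, 0.1000, 0.5000)
After 2 picoseconds: (0.4400, 0.2200, 0.3400)
After 3 picoseconds: (0.4120, 0.2120, 0.3760)
P(in state III after 3 picoseconds) = 0.3760

0.3760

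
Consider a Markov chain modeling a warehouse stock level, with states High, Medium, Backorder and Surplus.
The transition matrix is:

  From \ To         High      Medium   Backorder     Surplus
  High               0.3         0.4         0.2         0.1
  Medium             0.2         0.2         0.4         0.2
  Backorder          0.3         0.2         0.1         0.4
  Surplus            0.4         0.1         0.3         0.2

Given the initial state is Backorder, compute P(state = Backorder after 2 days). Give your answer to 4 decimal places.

0.2700

Propagate the distribution vector 2 days from Backorder.
After 0 days: (0.0000, 0.0000, 1.0000, 0.0000)
After 1 day: (0.3000, 0.2000, 0.1000, 0.4000)
After 2 days: (0.3200, 0.2200, 0.2700, 0.1900)
P(in Backorder after 2 days) = 0.2700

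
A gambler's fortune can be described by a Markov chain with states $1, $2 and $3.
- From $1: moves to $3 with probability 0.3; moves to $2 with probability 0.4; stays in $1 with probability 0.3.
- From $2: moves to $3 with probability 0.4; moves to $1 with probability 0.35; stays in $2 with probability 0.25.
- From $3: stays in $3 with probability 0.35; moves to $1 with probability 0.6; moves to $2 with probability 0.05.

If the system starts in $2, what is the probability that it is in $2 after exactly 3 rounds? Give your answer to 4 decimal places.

0.2459

Propagate the distribution vector 3 rounds from $2.
After 0 rounds: (0.0000, 1.0000, 0.0000)
After 1 round: (0.3500, 0.2500, 0.4000)
After 2 rounds: (0.4325, 0.2225, 0.3450)
After 3 rounds: (0.4146, 0.2459, 0.3395)
P(in $2 after 3 rounds) = 0.2459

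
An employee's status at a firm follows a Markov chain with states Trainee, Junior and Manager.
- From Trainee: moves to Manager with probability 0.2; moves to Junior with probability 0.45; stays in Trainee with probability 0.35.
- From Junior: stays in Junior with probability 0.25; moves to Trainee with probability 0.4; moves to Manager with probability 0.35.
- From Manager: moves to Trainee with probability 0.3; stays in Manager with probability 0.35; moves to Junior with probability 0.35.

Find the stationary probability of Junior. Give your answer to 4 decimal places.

Let the stationary distribution be π with π = πP and π_1 + π_2 + π_3 = 1.
π_1 = 0.35·π_1 + 0.4·π_2 + 0.3·π_3
π_2 = 0.45·π_1 + 0.25·π_2 + 0.35·π_3
Solving with the normalization constraint gives π = (0.3527, 0.3502, 0.2971).
So the stationary probability of Junior is 0.3502.

0.3502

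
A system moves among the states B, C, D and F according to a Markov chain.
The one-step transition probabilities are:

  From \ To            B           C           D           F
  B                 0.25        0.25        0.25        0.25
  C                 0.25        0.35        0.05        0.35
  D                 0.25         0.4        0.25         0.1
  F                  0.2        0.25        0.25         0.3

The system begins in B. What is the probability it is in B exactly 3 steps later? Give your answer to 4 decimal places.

Propagate the distribution vector 3 steps from B.
After 0 steps: (1.0000, 0.0000, 0.0000, 0.0000)
After 1 step: (0.2500, 0.2500, 0.2500, 0.2500)
After 2 steps: (0.2375, 0.3125, 0.2000, 0.2500)
After 3 steps: (0.2375, 0.3113, 0.1875, 0.2638)
P(in B after 3 steps) = 0.2375

0.2375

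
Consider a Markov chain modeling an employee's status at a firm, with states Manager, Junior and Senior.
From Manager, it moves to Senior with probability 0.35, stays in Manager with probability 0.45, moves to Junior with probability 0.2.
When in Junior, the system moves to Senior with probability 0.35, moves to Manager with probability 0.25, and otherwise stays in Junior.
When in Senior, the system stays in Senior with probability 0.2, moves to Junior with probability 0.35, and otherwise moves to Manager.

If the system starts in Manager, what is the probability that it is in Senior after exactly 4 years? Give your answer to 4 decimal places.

0.3042

Propagate the distribution vector 4 years from Manager.
After 0 years: (1.0000, 0.0000, 0.0000)
After 1 year: (0.4500, 0.2000, 0.3500)
After 2 years: (0.4100, 0.2925, 0.2975)
After 3 years: (0.3915, 0.3031, 0.3054)
After 4 years: (0.3894, 0.3064, 0.3042)
P(in Senior after 4 years) = 0.3042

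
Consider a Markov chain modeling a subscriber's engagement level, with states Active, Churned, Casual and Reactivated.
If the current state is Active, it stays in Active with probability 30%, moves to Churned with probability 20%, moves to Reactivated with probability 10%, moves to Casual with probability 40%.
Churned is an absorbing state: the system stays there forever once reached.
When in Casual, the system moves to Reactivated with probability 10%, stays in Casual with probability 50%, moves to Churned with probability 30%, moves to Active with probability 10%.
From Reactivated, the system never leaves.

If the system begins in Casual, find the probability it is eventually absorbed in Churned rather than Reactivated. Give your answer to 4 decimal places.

Let h(s) be the probability of absorption at Churned starting from transient state s. Then h(Churned) = 1 and h(Reactivated) = 0. By first-step analysis:
h(Active) = 0.3·h(Active) + 0.2·1 + 0.4·h(Casual) + 0.1·0
h(Casual) = 0.1·h(Active) + 0.3·1 + 0.5·h(Casual) + 0.1·0
Solving: h(Active) = 0.7097, h(Casual) = 0.7419.
Starting from Casual, the probability is 0.7419.

0.7419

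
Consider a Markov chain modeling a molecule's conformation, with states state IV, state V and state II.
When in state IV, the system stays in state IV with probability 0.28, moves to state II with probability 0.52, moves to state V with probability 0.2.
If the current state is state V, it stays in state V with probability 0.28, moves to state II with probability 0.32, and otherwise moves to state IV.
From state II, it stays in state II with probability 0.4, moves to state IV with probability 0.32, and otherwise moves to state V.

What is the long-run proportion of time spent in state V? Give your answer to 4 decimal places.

0.2538

Let the stationary distribution be π with π = πP and π_1 + π_2 + π_3 = 1.
π_1 = 0.28·π_1 + 0.4·π_2 + 0.32·π_3
π_2 = 0.2·π_1 + 0.28·π_2 + 0.28·π_3
Solving with the normalization constraint gives π = (0.3272, 0.2538, 0.4190).
So the stationary probability of state V is 0.2538.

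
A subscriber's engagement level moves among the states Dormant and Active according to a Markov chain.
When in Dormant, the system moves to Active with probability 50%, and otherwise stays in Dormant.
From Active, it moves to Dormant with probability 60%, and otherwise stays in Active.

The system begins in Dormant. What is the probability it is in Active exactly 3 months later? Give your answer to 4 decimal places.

Propagate the distribution vector 3 months from Dormant.
After 0 months: (1.0000, 0.0000)
After 1 month: (0.5000, 0.5000)
After 2 months: (0.5500, 0.4500)
After 3 months: (0.5450, 0.4550)
P(in Active after 3 months) = 0.4550

0.4550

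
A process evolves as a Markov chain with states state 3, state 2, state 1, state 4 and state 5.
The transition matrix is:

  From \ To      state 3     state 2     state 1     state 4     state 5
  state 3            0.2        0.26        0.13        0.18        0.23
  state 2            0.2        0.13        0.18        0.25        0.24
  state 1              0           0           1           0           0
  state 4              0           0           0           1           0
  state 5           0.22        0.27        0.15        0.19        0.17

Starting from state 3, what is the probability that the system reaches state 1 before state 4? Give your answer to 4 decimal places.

Let h(s) be the probability of absorption at state 1 starting from transient state s. Then h(state 1) = 1 and h(state 4) = 0. By first-step analysis:
h(state 3) = 0.2·h(state 3) + 0.26·h(state 2) + 0.13·1 + 0.18·0 + 0.23·h(state 5)
h(state 2) = 0.2·h(state 3) + 0.13·h(state 2) + 0.18·1 + 0.25·0 + 0.24·h(state 5)
h(state 5) = 0.22·h(state 3) + 0.27·h(state 2) + 0.15·1 + 0.19·0 + 0.17·h(state 5)
Solving: h(state 3) = 0.4239, h(state 2) = 0.4232, h(state 5) = 0.4307.
Starting from state 3, the probability is 0.4239.

0.4239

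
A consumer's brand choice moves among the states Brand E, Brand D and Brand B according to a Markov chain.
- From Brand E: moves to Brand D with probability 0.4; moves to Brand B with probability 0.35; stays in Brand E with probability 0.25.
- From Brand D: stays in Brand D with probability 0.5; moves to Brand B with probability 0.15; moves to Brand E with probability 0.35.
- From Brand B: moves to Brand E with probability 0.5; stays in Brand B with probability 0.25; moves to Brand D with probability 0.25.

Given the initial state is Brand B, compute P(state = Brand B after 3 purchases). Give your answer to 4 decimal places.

Propagate the distribution vector 3 purchases from Brand B.
After 0 purchases: (0.0000, 0.0000, 1.0000)
After 1 purchase: (0.5000, 0.2500, 0.2500)
After 2 purchases: (0.3375, 0.3875, 0.2750)
After 3 purchases: (0.3575, 0.3975, 0.2450)
P(in Brand B after 3 purchases) = 0.2450

0.2450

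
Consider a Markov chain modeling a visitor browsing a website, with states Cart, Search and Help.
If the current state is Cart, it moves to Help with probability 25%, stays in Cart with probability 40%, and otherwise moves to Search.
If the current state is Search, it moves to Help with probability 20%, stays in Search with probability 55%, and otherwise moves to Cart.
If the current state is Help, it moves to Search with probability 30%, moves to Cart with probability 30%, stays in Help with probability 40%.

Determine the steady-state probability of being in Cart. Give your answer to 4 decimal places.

Let the stationary distribution be π with π = πP and π_1 + π_2 + π_3 = 1.
π_1 = 0.4·π_1 + 0.25·π_2 + 0.3·π_3
π_2 = 0.35·π_1 + 0.55·π_2 + 0.3·π_3
Solving with the normalization constraint gives π = (0.3100, 0.4207, 0.2694).
So the stationary probability of Cart is 0.3100.

0.3100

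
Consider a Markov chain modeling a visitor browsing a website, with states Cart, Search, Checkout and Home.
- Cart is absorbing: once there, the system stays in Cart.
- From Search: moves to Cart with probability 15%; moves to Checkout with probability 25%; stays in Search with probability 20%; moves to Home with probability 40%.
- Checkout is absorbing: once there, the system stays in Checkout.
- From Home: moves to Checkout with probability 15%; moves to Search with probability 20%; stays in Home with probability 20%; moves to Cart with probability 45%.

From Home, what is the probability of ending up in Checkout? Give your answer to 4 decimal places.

0.3036

Let h(s) be the probability of absorption at Checkout starting from transient state s. Then h(Checkout) = 1 and h(Cart) = 0. By first-step analysis:
h(Search) = 0.15·0 + 0.2·h(Search) + 0.25·1 + 0.4·h(Home)
h(Home) = 0.45·0 + 0.2·h(Search) + 0.15·1 + 0.2·h(Home)
Solving: h(Search) = 0.4643, h(Home) = 0.3036.
Starting from Home, the probability is 0.3036.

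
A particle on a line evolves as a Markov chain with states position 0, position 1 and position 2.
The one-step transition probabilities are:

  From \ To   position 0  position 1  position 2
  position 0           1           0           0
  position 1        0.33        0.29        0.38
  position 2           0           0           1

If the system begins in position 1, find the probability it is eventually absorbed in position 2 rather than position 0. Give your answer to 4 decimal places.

0.5352

Let h(s) be the probability of absorption at position 2 starting from transient state s. Then h(position 2) = 1 and h(position 0) = 0. By first-step analysis:
h(position 1) = 0.33·0 + 0.29·h(position 1) + 0.38·1
Solving: h(position 1) = 0.5352.
Starting from position 1, the probability is 0.5352.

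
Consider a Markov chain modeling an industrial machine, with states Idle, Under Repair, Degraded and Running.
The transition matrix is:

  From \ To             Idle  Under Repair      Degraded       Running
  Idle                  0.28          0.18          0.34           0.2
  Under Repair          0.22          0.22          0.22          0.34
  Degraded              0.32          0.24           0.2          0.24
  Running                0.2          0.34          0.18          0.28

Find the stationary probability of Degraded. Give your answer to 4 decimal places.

Let the stationary distribution be π with π = πP and π_1 + π_2 + π_3 + π_4 = 1.
π_1 = 0.28·π_1 + 0.22·π_2 + 0.32·π_3 + 0.2·π_4
π_2 = 0.18·π_1 + 0.22·π_2 + 0.24·π_3 + 0.34·π_4
π_3 = 0.34·π_1 + 0.22·π_2 + 0.2·π_3 + 0.18·π_4
Solving with the normalization constraint gives π = (0.2534, 0.2464, 0.2351, 0.2651).
So the stationary probability of Degraded is 0.2351.

0.2351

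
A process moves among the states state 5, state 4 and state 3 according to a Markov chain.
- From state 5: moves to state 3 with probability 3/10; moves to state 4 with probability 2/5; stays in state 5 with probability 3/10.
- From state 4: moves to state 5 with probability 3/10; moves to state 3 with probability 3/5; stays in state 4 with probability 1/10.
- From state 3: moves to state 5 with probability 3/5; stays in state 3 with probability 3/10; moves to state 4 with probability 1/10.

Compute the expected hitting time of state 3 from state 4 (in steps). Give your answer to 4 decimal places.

Let t(s) be the expected number of steps to first reach state 3 from state s, with t(state 3) = 0. Conditioning on the first step:
t(state 5) = 1 + 0.3·t(state 5) + 0.4·t(state 4)
t(state 4) = 1 + 0.3·t(state 5) + 0.1·t(state 4)
Solving: t(state 5) = 2.5490, t(state 4) = 1.9608.
Expected steps from state 4 to state 3: 1.9608.

1.9608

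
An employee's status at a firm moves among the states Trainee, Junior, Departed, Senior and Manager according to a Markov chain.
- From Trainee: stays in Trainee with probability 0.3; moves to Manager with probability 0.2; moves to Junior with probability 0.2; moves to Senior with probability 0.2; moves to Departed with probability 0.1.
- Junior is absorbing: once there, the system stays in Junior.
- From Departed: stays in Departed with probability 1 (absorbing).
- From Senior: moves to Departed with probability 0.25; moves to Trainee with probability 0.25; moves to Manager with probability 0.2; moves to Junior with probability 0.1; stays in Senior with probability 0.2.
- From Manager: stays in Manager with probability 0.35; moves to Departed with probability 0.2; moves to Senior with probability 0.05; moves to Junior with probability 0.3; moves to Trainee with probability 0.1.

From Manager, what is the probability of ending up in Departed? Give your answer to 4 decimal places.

0.4139

Let h(s) be the probability of absorption at Departed starting from transient state s. Then h(Departed) = 1 and h(Junior) = 0. By first-step analysis:
h(Trainee) = 0.3·h(Trainee) + 0.2·0 + 0.1·1 + 0.2·h(Senior) + 0.2·h(Manager)
h(Senior) = 0.25·h(Trainee) + 0.1·0 + 0.25·1 + 0.2·h(Senior) + 0.2·h(Manager)
h(Manager) = 0.1·h(Trainee) + 0.3·0 + 0.2·1 + 0.05·h(Senior) + 0.35·h(Manager)
Solving: h(Trainee) = 0.4172, h(Senior) = 0.5464, h(Manager) = 0.4139.
Starting from Manager, the probability is 0.4139.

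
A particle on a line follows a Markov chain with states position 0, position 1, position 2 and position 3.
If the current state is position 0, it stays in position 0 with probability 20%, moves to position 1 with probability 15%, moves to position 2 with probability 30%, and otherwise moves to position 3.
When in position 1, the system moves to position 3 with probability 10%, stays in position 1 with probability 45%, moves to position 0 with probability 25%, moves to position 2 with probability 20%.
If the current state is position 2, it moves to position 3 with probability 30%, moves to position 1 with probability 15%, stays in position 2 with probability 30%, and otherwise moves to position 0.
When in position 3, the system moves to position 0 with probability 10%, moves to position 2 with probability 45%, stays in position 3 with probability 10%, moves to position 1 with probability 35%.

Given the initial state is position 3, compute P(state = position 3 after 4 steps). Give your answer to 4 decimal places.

0.2125

Propagate the distribution vector 4 steps from position 3.
After 0 steps: (0.0000, 0.0000, 0.0000, 1.0000)
After 1 step: (0.1000, 0.3500, 0.4500, 0.1000)
After 2 steps: (0.2300, 0.2750, 0.2800, 0.2150)
After 3 steps: (0.2063, 0.2755, 0.3048, 0.2135)
After 4 steps: (0.2077, 0.2754, 0.3045, 0.2125)
P(in position 3 after 4 steps) = 0.2125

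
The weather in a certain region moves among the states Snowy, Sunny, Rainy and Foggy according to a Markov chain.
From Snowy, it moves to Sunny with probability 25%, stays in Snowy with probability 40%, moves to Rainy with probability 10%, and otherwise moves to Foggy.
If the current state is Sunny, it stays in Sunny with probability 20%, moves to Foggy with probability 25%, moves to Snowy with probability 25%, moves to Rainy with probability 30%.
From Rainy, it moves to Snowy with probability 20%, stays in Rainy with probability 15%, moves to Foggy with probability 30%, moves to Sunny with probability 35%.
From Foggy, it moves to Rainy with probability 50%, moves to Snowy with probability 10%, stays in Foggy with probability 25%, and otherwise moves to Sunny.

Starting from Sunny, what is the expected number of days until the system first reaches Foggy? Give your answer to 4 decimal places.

Let t(s) be the expected number of days to first reach Foggy from state s, with t(Foggy) = 0. Conditioning on the first day:
t(Snowy) = 1 + 0.4·t(Snowy) + 0.25·t(Sunny) + 0.1·t(Rainy)
t(Sunny) = 1 + 0.25·t(Snowy) + 0.2·t(Sunny) + 0.3·t(Rainy)
t(Rainy) = 1 + 0.2·t(Snowy) + 0.35·t(Sunny) + 0.15·t(Rainy)
Solving: t(Snowy) = 3.8770, t(Sunny) = 3.8374, t(Rainy) = 3.6688.
Expected days from Sunny to Foggy: 3.8374.

3.8374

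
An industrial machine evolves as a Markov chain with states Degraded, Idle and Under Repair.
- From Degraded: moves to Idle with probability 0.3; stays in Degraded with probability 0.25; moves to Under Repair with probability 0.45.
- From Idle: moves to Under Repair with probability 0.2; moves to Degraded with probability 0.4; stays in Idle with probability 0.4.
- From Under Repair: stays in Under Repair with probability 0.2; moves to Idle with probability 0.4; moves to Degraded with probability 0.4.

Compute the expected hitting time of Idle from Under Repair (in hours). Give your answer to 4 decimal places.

2.7381

Let t(s) be the expected number of hours to first reach Idle from state s, with t(Idle) = 0. Conditioning on the first hour:
t(Degraded) = 1 + 0.25·t(Degraded) + 0.45·t(Under Repair)
t(Under Repair) = 1 + 0.4·t(Degraded) + 0.2·t(Under Repair)
Solving: t(Degraded) = 2.9762, t(Under Repair) = 2.7381.
Expected hours from Under Repair to Idle: 2.7381.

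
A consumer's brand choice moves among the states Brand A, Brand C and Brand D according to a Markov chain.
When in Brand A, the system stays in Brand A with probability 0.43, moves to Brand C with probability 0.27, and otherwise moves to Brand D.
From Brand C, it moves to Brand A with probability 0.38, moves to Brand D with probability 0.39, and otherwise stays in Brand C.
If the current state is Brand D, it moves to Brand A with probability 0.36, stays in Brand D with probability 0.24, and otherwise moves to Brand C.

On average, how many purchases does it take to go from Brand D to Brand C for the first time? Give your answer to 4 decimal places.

Let t(s) be the expected number of purchases to first reach Brand C from state s, with t(Brand C) = 0. Conditioning on the first purchase:
t(Brand A) = 1 + 0.43·t(Brand A) + 0.3·t(Brand D)
t(Brand D) = 1 + 0.36·t(Brand A) + 0.24·t(Brand D)
Solving: t(Brand A) = 3.2595, t(Brand D) = 2.8598.
Expected purchases from Brand D to Brand C: 2.8598.

2.8598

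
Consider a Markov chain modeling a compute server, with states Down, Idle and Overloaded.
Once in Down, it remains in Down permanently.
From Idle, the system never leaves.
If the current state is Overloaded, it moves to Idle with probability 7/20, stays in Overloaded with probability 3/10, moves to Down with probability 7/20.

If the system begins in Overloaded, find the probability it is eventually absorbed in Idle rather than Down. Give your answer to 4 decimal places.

Let h(s) be the probability of absorption at Idle starting from transient state s. Then h(Idle) = 1 and h(Down) = 0. By first-step analysis:
h(Overloaded) = 0.35·0 + 0.35·1 + 0.3·h(Overloaded)
Solving: h(Overloaded) = 0.5000.
Starting from Overloaded, the probability is 0.5000.

0.5000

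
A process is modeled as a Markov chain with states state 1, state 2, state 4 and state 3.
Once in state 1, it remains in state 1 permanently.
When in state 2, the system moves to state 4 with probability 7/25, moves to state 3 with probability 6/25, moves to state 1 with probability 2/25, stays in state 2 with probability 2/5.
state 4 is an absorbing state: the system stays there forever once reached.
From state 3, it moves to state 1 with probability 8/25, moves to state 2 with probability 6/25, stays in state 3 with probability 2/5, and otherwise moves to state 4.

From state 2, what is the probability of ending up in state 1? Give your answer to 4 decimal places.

Let h(s) be the probability of absorption at state 1 starting from transient state s. Then h(state 1) = 1 and h(state 4) = 0. By first-step analysis:
h(state 2) = 0.08·1 + 0.4·h(state 2) + 0.28·0 + 0.24·h(state 3)
h(state 3) = 0.32·1 + 0.24·h(state 2) + 0.04·0 + 0.4·h(state 3)
Solving: h(state 2) = 0.4127, h(state 3) = 0.6984.
Starting from state 2, the probability is 0.4127.

0.4127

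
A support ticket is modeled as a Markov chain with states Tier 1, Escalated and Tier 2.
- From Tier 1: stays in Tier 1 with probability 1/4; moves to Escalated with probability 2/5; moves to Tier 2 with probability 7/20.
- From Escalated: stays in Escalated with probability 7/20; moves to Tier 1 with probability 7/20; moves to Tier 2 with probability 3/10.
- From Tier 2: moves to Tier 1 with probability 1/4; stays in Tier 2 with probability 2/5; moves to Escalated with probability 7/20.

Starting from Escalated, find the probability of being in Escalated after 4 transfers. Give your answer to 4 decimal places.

0.3643

Propagate the distribution vector 4 transfers from Escalated.
After 0 transfers: (0.0000, 1.0000, 0.0000)
After 1 transfer: (0.3500, 0.3500, 0.3000)
After 2 transfers: (0.2850, 0.3675, 0.3475)
After 3 transfers: (0.2868, 0.3643, 0.3490)
After 4 transfers: (0.2864, 0.3643, 0.3492)
P(in Escalated after 4 transfers) = 0.3643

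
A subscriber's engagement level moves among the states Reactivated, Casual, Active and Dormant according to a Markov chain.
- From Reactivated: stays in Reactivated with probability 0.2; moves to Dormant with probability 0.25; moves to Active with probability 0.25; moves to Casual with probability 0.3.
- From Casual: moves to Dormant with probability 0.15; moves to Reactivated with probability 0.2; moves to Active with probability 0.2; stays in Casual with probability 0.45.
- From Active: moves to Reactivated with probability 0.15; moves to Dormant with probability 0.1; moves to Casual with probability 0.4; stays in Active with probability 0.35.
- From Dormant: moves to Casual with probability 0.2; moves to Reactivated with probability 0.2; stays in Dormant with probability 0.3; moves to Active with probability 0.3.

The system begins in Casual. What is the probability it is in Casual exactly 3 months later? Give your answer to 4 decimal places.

0.3631

Propagate the distribution vector 3 months from Casual.
After 0 months: (0.0000, 1.0000, 0.0000, 0.0000)
After 1 month: (0.2000, 0.4500, 0.2000, 0.1500)
After 2 months: (0.1900, 0.3725, 0.2550, 0.1825)
After 3 months: (0.1873, 0.3631, 0.2660, 0.1836)
P(in Casual after 3 months) = 0.3631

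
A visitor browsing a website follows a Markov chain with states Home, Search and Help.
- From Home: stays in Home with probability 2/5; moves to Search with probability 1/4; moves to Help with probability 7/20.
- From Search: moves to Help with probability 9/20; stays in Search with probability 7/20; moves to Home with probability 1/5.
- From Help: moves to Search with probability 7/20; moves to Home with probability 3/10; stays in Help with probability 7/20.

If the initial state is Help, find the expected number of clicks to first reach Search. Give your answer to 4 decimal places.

3.1579

Let t(s) be the expected number of clicks to first reach Search from state s, with t(Search) = 0. Conditioning on the first click:
t(Home) = 1 + 0.4·t(Home) + 0.35·t(Help)
t(Help) = 1 + 0.3·t(Home) + 0.35·t(Help)
Solving: t(Home) = 3.5088, t(Help) = 3.1579.
Expected clicks from Help to Search: 3.1579.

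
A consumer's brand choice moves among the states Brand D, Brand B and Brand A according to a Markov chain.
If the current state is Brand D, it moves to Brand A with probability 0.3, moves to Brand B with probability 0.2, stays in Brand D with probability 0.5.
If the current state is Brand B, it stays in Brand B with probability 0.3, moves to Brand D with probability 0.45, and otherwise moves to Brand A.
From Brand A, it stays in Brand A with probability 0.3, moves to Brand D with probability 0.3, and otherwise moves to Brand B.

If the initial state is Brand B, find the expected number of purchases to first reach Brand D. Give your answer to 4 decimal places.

Let t(s) be the expected number of purchases to first reach Brand D from state s, with t(Brand D) = 0. Conditioning on the first purchase:
t(Brand B) = 1 + 0.3·t(Brand B) + 0.25·t(Brand A)
t(Brand A) = 1 + 0.4·t(Brand B) + 0.3·t(Brand A)
Solving: t(Brand B) = 2.4359, t(Brand A) = 2.8205.
Expected purchases from Brand B to Brand D: 2.4359.

2.4359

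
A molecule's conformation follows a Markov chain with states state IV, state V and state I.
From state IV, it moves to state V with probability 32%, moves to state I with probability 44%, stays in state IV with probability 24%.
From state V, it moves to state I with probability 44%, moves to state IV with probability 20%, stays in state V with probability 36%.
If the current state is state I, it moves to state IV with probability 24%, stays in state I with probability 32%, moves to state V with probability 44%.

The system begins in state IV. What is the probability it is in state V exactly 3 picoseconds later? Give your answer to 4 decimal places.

0.3819

Propagate the distribution vector 3 picoseconds from state IV.
After 0 picoseconds: (1.0000, 0.0000, 0.0000)
After 1 picosecond: (0.2400, 0.3200, 0.4400)
After 2 picoseconds: (0.2272, 0.3856, 0.3872)
After 3 picoseconds: (0.2246, 0.3819, 0.3935)
P(in state V after 3 picoseconds) = 0.3819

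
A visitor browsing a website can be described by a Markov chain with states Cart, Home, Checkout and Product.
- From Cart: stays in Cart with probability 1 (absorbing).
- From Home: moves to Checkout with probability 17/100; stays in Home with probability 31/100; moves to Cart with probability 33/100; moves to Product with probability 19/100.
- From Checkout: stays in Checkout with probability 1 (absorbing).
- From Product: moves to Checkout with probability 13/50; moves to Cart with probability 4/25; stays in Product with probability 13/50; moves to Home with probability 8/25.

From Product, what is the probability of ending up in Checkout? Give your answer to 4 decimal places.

Let h(s) be the probability of absorption at Checkout starting from transient state s. Then h(Checkout) = 1 and h(Cart) = 0. By first-step analysis:
h(Home) = 0.33·0 + 0.31·h(Home) + 0.17·1 + 0.19·h(Product)
h(Product) = 0.16·0 + 0.32·h(Home) + 0.26·1 + 0.26·h(Product)
Solving: h(Home) = 0.3895, h(Product) = 0.5198.
Starting from Product, the probability is 0.5198.

0.5198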